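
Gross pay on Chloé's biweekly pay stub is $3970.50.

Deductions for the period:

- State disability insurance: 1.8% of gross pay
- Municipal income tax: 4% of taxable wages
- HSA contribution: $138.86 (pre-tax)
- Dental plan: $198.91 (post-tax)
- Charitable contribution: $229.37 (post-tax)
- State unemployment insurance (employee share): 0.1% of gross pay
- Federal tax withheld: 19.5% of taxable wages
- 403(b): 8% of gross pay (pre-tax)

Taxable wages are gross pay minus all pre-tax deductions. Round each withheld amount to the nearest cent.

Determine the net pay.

$2184.49

HSA contribution: $138.86
403(b): $3970.50 × 0.08 = $317.64
Pre-tax total = $138.86 + $317.64 = $456.50
Taxable wages = $3970.50 − $456.50 = $3514.00
Federal tax withheld: $3514.00 × 0.195 = $685.23
Municipal income tax: $3514.00 × 0.04 = $140.56
State unemployment insurance (employee share): $3970.50 × 0.001 = $3.97
State disability insurance: $3970.50 × 0.018 = $71.47
Dental plan: $198.91
Charitable contribution: $229.37
Total deductions = $138.86 + $317.64 + $685.23 + $140.56 + $3.97 + $71.47 + $198.91 + $229.37 = $1786.01
Net pay = $3970.50 − $1786.01 = $2184.49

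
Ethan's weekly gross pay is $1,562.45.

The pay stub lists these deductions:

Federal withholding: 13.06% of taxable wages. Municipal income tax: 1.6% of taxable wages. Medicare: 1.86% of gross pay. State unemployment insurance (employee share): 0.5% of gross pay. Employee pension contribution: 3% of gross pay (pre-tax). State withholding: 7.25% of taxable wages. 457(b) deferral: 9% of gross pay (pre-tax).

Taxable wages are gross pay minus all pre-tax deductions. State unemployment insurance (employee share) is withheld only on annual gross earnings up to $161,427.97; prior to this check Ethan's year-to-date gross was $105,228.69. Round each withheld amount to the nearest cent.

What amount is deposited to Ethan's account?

$1,036.84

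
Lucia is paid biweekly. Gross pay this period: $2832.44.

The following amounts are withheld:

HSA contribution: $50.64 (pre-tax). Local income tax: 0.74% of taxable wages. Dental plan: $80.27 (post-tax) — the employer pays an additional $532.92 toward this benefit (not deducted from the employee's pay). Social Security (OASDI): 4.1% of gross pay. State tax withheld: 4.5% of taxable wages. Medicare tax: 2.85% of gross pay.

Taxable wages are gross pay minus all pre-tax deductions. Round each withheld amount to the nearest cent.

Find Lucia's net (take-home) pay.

$2358.91

HSA contribution: $50.64
Taxable wages = $2832.44 − $50.64 = $2781.80
State tax withheld: $2781.80 × 0.045 = $125.18
Local income tax: $2781.80 × 0.0074 = $20.59
Medicare tax: $2832.44 × 0.0285 = $80.72
Social Security (OASDI): $2832.44 × 0.041 = $116.13
Dental plan: $80.27
(Employer's $532.92 toward dental plan is not withheld from the employee.)
Total deductions = $50.64 + $125.18 + $20.59 + $80.72 + $116.13 + $80.27 = $473.53
Net pay = $2832.44 − $473.53 = $2358.91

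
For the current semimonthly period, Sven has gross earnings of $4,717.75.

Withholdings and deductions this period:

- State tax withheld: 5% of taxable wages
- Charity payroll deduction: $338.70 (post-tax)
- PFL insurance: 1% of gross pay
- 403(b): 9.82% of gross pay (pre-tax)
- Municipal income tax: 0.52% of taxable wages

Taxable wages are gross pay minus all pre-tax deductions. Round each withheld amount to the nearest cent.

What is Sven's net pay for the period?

403(b): $4,717.75 × 0.0982 = $463.28
Taxable wages = $4,717.75 − $463.28 = $4,254.47
Municipal income tax: $4,254.47 × 0.0052 = $22.12
State tax withheld: $4,254.47 × 0.05 = $212.72
PFL insurance: $4,717.75 × 0.01 = $47.18
Charity payroll deduction: $338.70
Total deductions = $463.28 + $22.12 + $212.72 + $47.18 + $338.70 = $1,084.00
Net pay = $4,717.75 − $1,084.00 = $3,633.75

$3,633.75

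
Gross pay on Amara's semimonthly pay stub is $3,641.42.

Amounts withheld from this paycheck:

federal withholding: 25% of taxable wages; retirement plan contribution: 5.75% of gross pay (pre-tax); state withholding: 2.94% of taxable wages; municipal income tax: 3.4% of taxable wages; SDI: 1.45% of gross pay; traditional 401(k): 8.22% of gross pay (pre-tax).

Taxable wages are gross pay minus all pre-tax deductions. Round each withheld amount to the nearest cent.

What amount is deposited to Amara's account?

Retirement plan contribution: $3,641.42 × 0.0575 = $209.38
Traditional 401(k): $3,641.42 × 0.0822 = $299.32
Pre-tax total = $209.38 + $299.32 = $508.70
Taxable wages = $3,641.42 − $508.70 = $3,132.72
Municipal income tax: $3,132.72 × 0.034 = $106.51
State withholding: $3,132.72 × 0.0294 = $92.10
Federal withholding: $3,132.72 × 0.25 = $783.18
SDI: $3,641.42 × 0.0145 = $52.80
Total deductions = $209.38 + $299.32 + $106.51 + $92.10 + $783.18 + $52.80 = $1,543.29
Net pay = $3,641.42 − $1,543.29 = $2,098.13

$2,098.13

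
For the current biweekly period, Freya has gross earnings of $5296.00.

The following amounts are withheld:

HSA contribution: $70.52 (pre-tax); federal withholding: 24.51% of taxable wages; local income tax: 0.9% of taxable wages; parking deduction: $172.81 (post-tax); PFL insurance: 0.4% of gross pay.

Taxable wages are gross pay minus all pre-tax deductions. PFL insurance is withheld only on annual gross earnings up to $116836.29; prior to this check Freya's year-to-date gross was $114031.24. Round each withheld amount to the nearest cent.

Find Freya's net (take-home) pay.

$3713.65

HSA contribution: $70.52
Taxable wages = $5296.00 − $70.52 = $5225.48
Federal withholding: $5225.48 × 0.2451 = $1280.77
Local income tax: $5225.48 × 0.009 = $47.03
PFL insurance: only $116836.29 − $114031.24 = $2805.05 of this check is subject → $2805.05 × 0.004 = $11.22
Parking deduction: $172.81
Total deductions = $70.52 + $1280.77 + $47.03 + $11.22 + $172.81 = $1582.35
Net pay = $5296.00 − $1582.35 = $3713.65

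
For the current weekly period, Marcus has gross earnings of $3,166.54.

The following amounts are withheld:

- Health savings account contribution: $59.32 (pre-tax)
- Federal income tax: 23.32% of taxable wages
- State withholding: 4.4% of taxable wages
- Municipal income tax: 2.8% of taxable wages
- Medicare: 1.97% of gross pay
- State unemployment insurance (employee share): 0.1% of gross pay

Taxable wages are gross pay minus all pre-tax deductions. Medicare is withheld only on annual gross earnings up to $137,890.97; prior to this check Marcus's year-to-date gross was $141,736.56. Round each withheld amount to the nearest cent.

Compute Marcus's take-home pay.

$2,155.73

Health savings account contribution: $59.32
Taxable wages = $3,166.54 − $59.32 = $3,107.22
Municipal income tax: $3,107.22 × 0.028 = $87.00
State withholding: $3,107.22 × 0.044 = $136.72
Federal income tax: $3,107.22 × 0.2332 = $724.60
Medicare: annual cap $137,890.97 already reached (YTD $141,736.56), so $0.00
State unemployment insurance (employee share): $3,166.54 × 0.001 = $3.17
Total deductions = $59.32 + $87.00 + $136.72 + $724.60 + $0.00 + $3.17 = $1,010.81
Net pay = $3,166.54 − $1,010.81 = $2,155.73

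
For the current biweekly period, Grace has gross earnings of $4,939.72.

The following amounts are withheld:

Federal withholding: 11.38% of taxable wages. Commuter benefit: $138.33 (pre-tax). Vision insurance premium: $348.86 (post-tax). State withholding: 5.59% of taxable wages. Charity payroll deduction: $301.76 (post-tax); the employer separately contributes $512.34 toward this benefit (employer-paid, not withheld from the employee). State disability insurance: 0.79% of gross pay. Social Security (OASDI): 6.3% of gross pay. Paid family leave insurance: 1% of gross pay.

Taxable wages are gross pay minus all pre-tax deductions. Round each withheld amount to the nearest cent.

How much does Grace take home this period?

Commuter benefit: $138.33
Taxable wages = $4,939.72 − $138.33 = $4,801.39
Federal withholding: $4,801.39 × 0.1138 = $546.40
State withholding: $4,801.39 × 0.0559 = $268.40
Paid family leave insurance: $4,939.72 × 0.01 = $49.40
State disability insurance: $4,939.72 × 0.0079 = $39.02
Social Security (OASDI): $4,939.72 × 0.063 = $311.20
Charity payroll deduction: $301.76
Vision insurance premium: $348.86
(Employer's $512.34 toward charity payroll deduction is not withheld from the employee.)
Total deductions = $138.33 + $546.40 + $268.40 + $49.40 + $39.02 + $311.20 + $301.76 + $348.86 = $2,003.37
Net pay = $4,939.72 − $2,003.37 = $2,936.35

$2,936.35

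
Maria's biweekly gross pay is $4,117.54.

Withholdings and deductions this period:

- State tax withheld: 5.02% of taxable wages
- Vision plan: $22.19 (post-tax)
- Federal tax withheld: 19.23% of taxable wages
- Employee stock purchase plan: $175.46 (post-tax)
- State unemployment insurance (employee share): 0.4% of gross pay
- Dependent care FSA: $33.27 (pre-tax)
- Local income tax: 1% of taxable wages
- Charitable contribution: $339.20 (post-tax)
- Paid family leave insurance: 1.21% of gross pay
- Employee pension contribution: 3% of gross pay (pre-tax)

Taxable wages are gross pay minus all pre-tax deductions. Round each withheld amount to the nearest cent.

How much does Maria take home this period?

Dependent care FSA: $33.27
Employee pension contribution: $4,117.54 × 0.03 = $123.53
Pre-tax total = $33.27 + $123.53 = $156.80
Taxable wages = $4,117.54 − $156.80 = $3,960.74
State tax withheld: $3,960.74 × 0.0502 = $198.83
Federal tax withheld: $3,960.74 × 0.1923 = $761.65
Local income tax: $3,960.74 × 0.01 = $39.61
Paid family leave insurance: $4,117.54 × 0.0121 = $49.82
State unemployment insurance (employee share): $4,117.54 × 0.004 = $16.47
Employee stock purchase plan: $175.46
Charitable contribution: $339.20
Vision plan: $22.19
Total deductions = $33.27 + $123.53 + $198.83 + $761.65 + $39.61 + $49.82 + $16.47 + $175.46 + $339.20 + $22.19 = $1,760.03
Net pay = $4,117.54 − $1,760.03 = $2,357.51

$2,357.51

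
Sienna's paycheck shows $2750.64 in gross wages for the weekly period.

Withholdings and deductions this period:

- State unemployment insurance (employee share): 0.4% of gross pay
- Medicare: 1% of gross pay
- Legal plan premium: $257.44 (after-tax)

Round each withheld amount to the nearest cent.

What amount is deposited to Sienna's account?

State unemployment insurance (employee share): $2750.64 × 0.004 = $11.00
Medicare: $2750.64 × 0.01 = $27.51
Legal plan premium: $257.44
Total deductions = $11.00 + $27.51 + $257.44 = $295.95
Net pay = $2750.64 − $295.95 = $2454.69

$2454.69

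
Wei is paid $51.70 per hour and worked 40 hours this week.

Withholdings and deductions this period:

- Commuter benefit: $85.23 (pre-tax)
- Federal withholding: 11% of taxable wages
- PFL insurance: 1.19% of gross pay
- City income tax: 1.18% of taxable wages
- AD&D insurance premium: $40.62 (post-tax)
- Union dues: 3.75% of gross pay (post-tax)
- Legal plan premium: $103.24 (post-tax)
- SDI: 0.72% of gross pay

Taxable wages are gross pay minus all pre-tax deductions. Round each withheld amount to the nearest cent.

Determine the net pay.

$1,480.36

Gross pay: 40 × $51.70 = $2,068.00
Commuter benefit: $85.23
Taxable wages = $2,068.00 − $85.23 = $1,982.77
Federal withholding: $1,982.77 × 0.11 = $218.10
City income tax: $1,982.77 × 0.0118 = $23.40
PFL insurance: $2,068.00 × 0.0119 = $24.61
SDI: $2,068.00 × 0.0072 = $14.89
AD&D insurance premium: $40.62
Legal plan premium: $103.24
Union dues: $2,068.00 × 0.0375 = $77.55
Total deductions = $85.23 + $218.10 + $23.40 + $24.61 + $14.89 + $40.62 + $103.24 + $77.55 = $587.64
Net pay = $2,068.00 − $587.64 = $1,480.36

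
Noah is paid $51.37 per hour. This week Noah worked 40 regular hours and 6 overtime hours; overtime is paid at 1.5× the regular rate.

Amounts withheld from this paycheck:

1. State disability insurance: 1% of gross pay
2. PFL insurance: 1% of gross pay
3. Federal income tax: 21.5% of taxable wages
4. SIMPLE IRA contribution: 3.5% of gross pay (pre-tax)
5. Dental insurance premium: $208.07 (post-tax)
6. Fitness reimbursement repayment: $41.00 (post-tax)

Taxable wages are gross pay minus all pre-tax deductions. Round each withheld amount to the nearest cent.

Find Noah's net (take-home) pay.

$1,607.38

Regular pay: 40 × $51.37 = $2,054.80
Overtime pay: 6 × $51.37 × 1.5 = $462.33
Gross pay = $2,054.80 + $462.33 = $2,517.13
SIMPLE IRA contribution: $2,517.13 × 0.035 = $88.10
Taxable wages = $2,517.13 − $88.10 = $2,429.03
Federal income tax: $2,429.03 × 0.215 = $522.24
State disability insurance: $2,517.13 × 0.01 = $25.17
PFL insurance: $2,517.13 × 0.01 = $25.17
Dental insurance premium: $208.07
Fitness reimbursement repayment: $41.00
Total deductions = $88.10 + $522.24 + $25.17 + $25.17 + $208.07 + $41.00 = $909.75
Net pay = $2,517.13 − $909.75 = $1,607.38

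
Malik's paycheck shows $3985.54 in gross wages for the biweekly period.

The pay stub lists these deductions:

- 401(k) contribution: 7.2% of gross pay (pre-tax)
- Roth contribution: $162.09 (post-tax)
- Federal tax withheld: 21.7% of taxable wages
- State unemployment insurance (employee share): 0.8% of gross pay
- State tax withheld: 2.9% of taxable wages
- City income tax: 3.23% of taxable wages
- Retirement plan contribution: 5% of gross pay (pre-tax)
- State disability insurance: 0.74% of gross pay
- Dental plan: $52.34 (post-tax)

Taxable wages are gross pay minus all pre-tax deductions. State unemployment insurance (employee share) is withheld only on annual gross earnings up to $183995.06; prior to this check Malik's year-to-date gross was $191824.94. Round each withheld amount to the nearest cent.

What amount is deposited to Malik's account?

Retirement plan contribution: $3985.54 × 0.05 = $199.28
401(k) contribution: $3985.54 × 0.072 = $286.96
Pre-tax total = $199.28 + $286.96 = $486.24
Taxable wages = $3985.54 − $486.24 = $3499.30
State tax withheld: $3499.30 × 0.029 = $101.48
City income tax: $3499.30 × 0.0323 = $113.03
Federal tax withheld: $3499.30 × 0.217 = $759.35
State disability insurance: $3985.54 × 0.0074 = $29.49
State unemployment insurance (employee share): annual cap $183995.06 already reached (YTD $191824.94), so $0.00
Dental plan: $52.34
Roth contribution: $162.09
Total deductions = $199.28 + $286.96 + $101.48 + $113.03 + $759.35 + $29.49 + $0.00 + $52.34 + $162.09 = $1704.02
Net pay = $3985.54 − $1704.02 = $2281.52

$2281.52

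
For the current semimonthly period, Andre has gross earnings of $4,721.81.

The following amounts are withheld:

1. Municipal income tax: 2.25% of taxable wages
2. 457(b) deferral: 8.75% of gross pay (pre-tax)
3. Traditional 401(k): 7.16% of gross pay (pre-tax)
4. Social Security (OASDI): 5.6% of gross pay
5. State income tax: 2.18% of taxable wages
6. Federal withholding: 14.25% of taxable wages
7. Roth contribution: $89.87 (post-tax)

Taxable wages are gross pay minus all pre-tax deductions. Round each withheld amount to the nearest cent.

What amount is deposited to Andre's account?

457(b) deferral: $4,721.81 × 0.0875 = $413.16
Traditional 401(k): $4,721.81 × 0.0716 = $338.08
Pre-tax total = $413.16 + $338.08 = $751.24
Taxable wages = $4,721.81 − $751.24 = $3,970.57
Municipal income tax: $3,970.57 × 0.0225 = $89.34
Federal withholding: $3,970.57 × 0.1425 = $565.81
State income tax: $3,970.57 × 0.0218 = $86.56
Social Security (OASDI): $4,721.81 × 0.056 = $264.42
Roth contribution: $89.87
Total deductions = $413.16 + $338.08 + $89.34 + $565.81 + $86.56 + $264.42 + $89.87 = $1,847.24
Net pay = $4,721.81 − $1,847.24 = $2,874.57

$2,874.57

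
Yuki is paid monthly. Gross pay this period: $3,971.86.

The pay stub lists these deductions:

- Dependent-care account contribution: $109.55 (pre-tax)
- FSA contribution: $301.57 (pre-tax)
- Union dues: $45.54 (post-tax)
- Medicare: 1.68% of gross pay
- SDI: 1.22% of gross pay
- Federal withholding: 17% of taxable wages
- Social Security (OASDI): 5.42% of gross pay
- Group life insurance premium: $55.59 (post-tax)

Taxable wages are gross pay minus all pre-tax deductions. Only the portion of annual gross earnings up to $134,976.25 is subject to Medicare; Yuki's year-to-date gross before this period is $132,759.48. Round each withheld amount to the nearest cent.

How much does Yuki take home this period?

$2,553.31

FSA contribution: $301.57
Dependent-care account contribution: $109.55
Pre-tax total = $301.57 + $109.55 = $411.12
Taxable wages = $3,971.86 − $411.12 = $3,560.74
Federal withholding: $3,560.74 × 0.17 = $605.33
SDI: $3,971.86 × 0.0122 = $48.46
Medicare: only $134,976.25 − $132,759.48 = $2,216.77 of this check is subject → $2,216.77 × 0.0168 = $37.24
Social Security (OASDI): $3,971.86 × 0.0542 = $215.27
Group life insurance premium: $55.59
Union dues: $45.54
Total deductions = $301.57 + $109.55 + $605.33 + $48.46 + $37.24 + $215.27 + $55.59 + $45.54 = $1,418.55
Net pay = $3,971.86 − $1,418.55 = $2,553.31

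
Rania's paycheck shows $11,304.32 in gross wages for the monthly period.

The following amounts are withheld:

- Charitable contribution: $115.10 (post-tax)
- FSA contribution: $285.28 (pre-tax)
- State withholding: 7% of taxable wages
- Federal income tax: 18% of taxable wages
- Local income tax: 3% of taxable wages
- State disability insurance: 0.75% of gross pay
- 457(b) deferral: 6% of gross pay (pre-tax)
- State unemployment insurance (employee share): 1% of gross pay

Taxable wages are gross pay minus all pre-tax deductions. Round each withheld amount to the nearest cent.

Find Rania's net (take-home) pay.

FSA contribution: $285.28
457(b) deferral: $11,304.32 × 0.06 = $678.26
Pre-tax total = $285.28 + $678.26 = $963.54
Taxable wages = $11,304.32 − $963.54 = $10,340.78
Local income tax: $10,340.78 × 0.03 = $310.22
State withholding: $10,340.78 × 0.07 = $723.85
Federal income tax: $10,340.78 × 0.18 = $1,861.34
State unemployment insurance (employee share): $11,304.32 × 0.01 = $113.04
State disability insurance: $11,304.32 × 0.0075 = $84.78
Charitable contribution: $115.10
Total deductions = $285.28 + $678.26 + $310.22 + $723.85 + $1,861.34 + $113.04 + $84.78 + $115.10 = $4,171.87
Net pay = $11,304.32 − $4,171.87 = $7,132.45

$7,132.45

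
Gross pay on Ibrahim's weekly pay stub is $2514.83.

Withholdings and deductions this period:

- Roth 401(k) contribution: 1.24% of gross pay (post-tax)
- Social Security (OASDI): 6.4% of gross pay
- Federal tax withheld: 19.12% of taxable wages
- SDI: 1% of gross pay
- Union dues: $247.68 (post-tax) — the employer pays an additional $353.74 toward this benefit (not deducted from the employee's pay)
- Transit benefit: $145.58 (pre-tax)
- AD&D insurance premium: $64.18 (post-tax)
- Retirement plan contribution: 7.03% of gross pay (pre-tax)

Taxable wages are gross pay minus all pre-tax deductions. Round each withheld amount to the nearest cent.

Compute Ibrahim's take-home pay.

$1244.12

Retirement plan contribution: $2514.83 × 0.0703 = $176.79
Transit benefit: $145.58
Pre-tax total = $176.79 + $145.58 = $322.37
Taxable wages = $2514.83 − $322.37 = $2192.46
Federal tax withheld: $2192.46 × 0.1912 = $419.20
SDI: $2514.83 × 0.01 = $25.15
Social Security (OASDI): $2514.83 × 0.064 = $160.95
Roth 401(k) contribution: $2514.83 × 0.0124 = $31.18
AD&D insurance premium: $64.18
Union dues: $247.68
(Employer's $353.74 toward union dues is not withheld from the employee.)
Total deductions = $176.79 + $145.58 + $419.20 + $25.15 + $160.95 + $31.18 + $64.18 + $247.68 = $1270.71
Net pay = $2514.83 − $1270.71 = $1244.12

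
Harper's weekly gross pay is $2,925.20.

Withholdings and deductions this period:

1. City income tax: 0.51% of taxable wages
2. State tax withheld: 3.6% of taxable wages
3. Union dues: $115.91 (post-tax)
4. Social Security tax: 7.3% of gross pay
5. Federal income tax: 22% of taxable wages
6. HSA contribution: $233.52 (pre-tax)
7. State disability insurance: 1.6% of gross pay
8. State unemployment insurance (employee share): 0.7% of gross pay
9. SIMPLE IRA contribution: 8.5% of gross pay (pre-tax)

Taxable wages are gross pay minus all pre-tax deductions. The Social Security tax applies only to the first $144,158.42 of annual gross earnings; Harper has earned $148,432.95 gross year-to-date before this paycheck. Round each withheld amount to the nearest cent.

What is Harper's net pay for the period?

$1,621.97

HSA contribution: $233.52
SIMPLE IRA contribution: $2,925.20 × 0.085 = $248.64
Pre-tax total = $233.52 + $248.64 = $482.16
Taxable wages = $2,925.20 − $482.16 = $2,443.04
City income tax: $2,443.04 × 0.0051 = $12.46
Federal income tax: $2,443.04 × 0.22 = $537.47
State tax withheld: $2,443.04 × 0.036 = $87.95
State unemployment insurance (employee share): $2,925.20 × 0.007 = $20.48
State disability insurance: $2,925.20 × 0.016 = $46.80
Social Security tax: annual cap $144,158.42 already reached (YTD $148,432.95), so $0.00
Union dues: $115.91
Total deductions = $233.52 + $248.64 + $12.46 + $537.47 + $87.95 + $20.48 + $46.80 + $0.00 + $115.91 = $1,303.23
Net pay = $2,925.20 − $1,303.23 = $1,621.97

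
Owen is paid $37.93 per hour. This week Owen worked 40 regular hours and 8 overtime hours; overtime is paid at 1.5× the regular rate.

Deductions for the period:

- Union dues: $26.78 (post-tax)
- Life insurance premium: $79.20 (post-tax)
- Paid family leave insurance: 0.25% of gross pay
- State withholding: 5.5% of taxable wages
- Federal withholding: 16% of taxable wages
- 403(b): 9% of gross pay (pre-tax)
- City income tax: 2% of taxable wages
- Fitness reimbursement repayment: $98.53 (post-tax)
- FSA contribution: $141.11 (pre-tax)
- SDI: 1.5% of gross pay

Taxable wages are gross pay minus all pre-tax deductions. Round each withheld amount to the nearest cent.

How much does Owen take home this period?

$1,026.08

Regular pay: 40 × $37.93 = $1,517.20
Overtime pay: 8 × $37.93 × 1.5 = $455.16
Gross pay = $1,517.20 + $455.16 = $1,972.36
403(b): $1,972.36 × 0.09 = $177.51
FSA contribution: $141.11
Pre-tax total = $177.51 + $141.11 = $318.62
Taxable wages = $1,972.36 − $318.62 = $1,653.74
State withholding: $1,653.74 × 0.055 = $90.96
City income tax: $1,653.74 × 0.02 = $33.07
Federal withholding: $1,653.74 × 0.16 = $264.60
SDI: $1,972.36 × 0.015 = $29.59
Paid family leave insurance: $1,972.36 × 0.0025 = $4.93
Fitness reimbursement repayment: $98.53
Life insurance premium: $79.20
Union dues: $26.78
Total deductions = $177.51 + $141.11 + $90.96 + $33.07 + $264.60 + $29.59 + $4.93 + $98.53 + $79.20 + $26.78 = $946.28
Net pay = $1,972.36 − $946.28 = $1,026.08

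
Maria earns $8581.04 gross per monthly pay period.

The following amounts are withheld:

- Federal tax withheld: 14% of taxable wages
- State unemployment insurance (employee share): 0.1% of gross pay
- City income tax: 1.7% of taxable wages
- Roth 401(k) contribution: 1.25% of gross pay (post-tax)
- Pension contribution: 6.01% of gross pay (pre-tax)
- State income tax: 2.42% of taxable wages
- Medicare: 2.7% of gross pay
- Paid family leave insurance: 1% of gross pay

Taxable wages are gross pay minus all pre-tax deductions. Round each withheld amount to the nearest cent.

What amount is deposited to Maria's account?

$6170.55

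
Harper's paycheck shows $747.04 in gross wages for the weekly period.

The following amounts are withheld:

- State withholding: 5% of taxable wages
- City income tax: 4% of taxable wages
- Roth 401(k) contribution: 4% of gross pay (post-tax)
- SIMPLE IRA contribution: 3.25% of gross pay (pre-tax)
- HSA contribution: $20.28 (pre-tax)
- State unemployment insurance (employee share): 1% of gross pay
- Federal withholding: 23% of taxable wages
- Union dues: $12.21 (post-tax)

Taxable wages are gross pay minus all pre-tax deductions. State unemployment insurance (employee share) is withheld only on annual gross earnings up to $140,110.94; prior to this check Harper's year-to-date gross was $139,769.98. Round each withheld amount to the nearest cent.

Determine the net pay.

HSA contribution: $20.28
SIMPLE IRA contribution: $747.04 × 0.0325 = $24.28
Pre-tax total = $20.28 + $24.28 = $44.56
Taxable wages = $747.04 − $44.56 = $702.48
City income tax: $702.48 × 0.04 = $28.10
Federal withholding: $702.48 × 0.23 = $161.57
State withholding: $702.48 × 0.05 = $35.12
State unemployment insurance (employee share): only $140,110.94 − $139,769.98 = $340.96 of this check is subject → $340.96 × 0.01 = $3.41
Union dues: $12.21
Roth 401(k) contribution: $747.04 × 0.04 = $29.88
Total deductions = $20.28 + $24.28 + $28.10 + $161.57 + $35.12 + $3.41 + $12.21 + $29.88 = $314.85
Net pay = $747.04 − $314.85 = $432.19

$432.19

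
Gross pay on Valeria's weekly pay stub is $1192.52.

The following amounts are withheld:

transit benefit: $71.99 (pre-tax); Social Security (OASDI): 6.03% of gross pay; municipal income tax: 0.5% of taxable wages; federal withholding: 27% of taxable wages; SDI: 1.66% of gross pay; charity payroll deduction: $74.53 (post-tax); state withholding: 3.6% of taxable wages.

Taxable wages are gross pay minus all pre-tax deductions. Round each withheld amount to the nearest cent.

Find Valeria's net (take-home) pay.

Transit benefit: $71.99
Taxable wages = $1192.52 − $71.99 = $1120.53
State withholding: $1120.53 × 0.036 = $40.34
Municipal income tax: $1120.53 × 0.005 = $5.60
Federal withholding: $1120.53 × 0.27 = $302.54
SDI: $1192.52 × 0.0166 = $19.80
Social Security (OASDI): $1192.52 × 0.0603 = $71.91
Charity payroll deduction: $74.53
Total deductions = $71.99 + $40.34 + $5.60 + $302.54 + $19.80 + $71.91 + $74.53 = $586.71
Net pay = $1192.52 − $586.71 = $605.81

$605.81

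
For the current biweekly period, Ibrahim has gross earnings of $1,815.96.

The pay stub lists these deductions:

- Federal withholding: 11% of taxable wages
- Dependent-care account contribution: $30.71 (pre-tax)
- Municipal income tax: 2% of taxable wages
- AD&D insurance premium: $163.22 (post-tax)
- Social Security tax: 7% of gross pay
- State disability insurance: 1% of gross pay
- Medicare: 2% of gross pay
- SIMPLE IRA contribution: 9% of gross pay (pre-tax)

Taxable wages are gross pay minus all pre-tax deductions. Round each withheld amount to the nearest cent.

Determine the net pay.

$1,066.15

Dependent-care account contribution: $30.71
SIMPLE IRA contribution: $1,815.96 × 0.09 = $163.44
Pre-tax total = $30.71 + $163.44 = $194.15
Taxable wages = $1,815.96 − $194.15 = $1,621.81
Municipal income tax: $1,621.81 × 0.02 = $32.44
Federal withholding: $1,621.81 × 0.11 = $178.40
State disability insurance: $1,815.96 × 0.01 = $18.16
Social Security tax: $1,815.96 × 0.07 = $127.12
Medicare: $1,815.96 × 0.02 = $36.32
AD&D insurance premium: $163.22
Total deductions = $30.71 + $163.44 + $32.44 + $178.40 + $18.16 + $127.12 + $36.32 + $163.22 = $749.81
Net pay = $1,815.96 − $749.81 = $1,066.15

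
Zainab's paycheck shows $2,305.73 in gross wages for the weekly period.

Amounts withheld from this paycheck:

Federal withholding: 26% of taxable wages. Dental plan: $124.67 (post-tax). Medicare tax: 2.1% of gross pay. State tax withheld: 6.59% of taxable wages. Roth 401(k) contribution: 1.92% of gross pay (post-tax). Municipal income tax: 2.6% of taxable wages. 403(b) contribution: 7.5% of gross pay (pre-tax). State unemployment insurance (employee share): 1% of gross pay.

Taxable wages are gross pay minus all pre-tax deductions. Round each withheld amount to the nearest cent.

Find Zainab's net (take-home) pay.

$1,141.85

403(b) contribution: $2,305.73 × 0.075 = $172.93
Taxable wages = $2,305.73 − $172.93 = $2,132.80
State tax withheld: $2,132.80 × 0.0659 = $140.55
Municipal income tax: $2,132.80 × 0.026 = $55.45
Federal withholding: $2,132.80 × 0.26 = $554.53
Medicare tax: $2,305.73 × 0.021 = $48.42
State unemployment insurance (employee share): $2,305.73 × 0.01 = $23.06
Dental plan: $124.67
Roth 401(k) contribution: $2,305.73 × 0.0192 = $44.27
Total deductions = $172.93 + $140.55 + $55.45 + $554.53 + $48.42 + $23.06 + $124.67 + $44.27 = $1,163.88
Net pay = $2,305.73 − $1,163.88 = $1,141.85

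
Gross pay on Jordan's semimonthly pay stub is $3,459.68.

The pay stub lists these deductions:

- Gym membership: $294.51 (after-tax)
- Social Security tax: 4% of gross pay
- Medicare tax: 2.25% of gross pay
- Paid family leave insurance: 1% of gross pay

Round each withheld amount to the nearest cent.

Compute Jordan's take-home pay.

$2,914.34

Social Security tax: $3,459.68 × 0.04 = $138.39
Paid family leave insurance: $3,459.68 × 0.01 = $34.60
Medicare tax: $3,459.68 × 0.0225 = $77.84
Gym membership: $294.51
Total deductions = $138.39 + $34.60 + $77.84 + $294.51 = $545.34
Net pay = $3,459.68 − $545.34 = $2,914.34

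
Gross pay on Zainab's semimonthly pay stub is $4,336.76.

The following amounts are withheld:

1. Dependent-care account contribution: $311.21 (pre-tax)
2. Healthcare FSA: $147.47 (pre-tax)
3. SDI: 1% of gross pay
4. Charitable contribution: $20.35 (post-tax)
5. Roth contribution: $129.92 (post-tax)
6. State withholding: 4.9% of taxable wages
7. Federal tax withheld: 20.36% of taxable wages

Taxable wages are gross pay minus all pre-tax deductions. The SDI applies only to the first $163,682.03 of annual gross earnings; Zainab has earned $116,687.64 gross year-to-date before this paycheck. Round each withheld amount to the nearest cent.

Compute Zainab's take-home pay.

Dependent-care account contribution: $311.21
Healthcare FSA: $147.47
Pre-tax total = $311.21 + $147.47 = $458.68
Taxable wages = $4,336.76 − $458.68 = $3,878.08
State withholding: $3,878.08 × 0.049 = $190.03
Federal tax withheld: $3,878.08 × 0.2036 = $789.58
SDI: cap not yet reached, full $4,336.76 is subject → $4,336.76 × 0.01 = $43.37
Roth contribution: $129.92
Charitable contribution: $20.35
Total deductions = $311.21 + $147.47 + $190.03 + $789.58 + $43.37 + $129.92 + $20.35 = $1,631.93
Net pay = $4,336.76 − $1,631.93 = $2,704.83

$2,704.83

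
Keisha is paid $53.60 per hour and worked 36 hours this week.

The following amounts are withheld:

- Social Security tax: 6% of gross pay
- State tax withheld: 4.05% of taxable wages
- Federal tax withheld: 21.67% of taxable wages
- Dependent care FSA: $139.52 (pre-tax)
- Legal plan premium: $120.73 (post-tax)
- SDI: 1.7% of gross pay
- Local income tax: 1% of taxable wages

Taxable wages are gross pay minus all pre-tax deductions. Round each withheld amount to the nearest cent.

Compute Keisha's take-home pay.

$1,042.46

Gross pay: 36 × $53.60 = $1,929.60
Dependent care FSA: $139.52
Taxable wages = $1,929.60 − $139.52 = $1,790.08
Federal tax withheld: $1,790.08 × 0.2167 = $387.91
Local income tax: $1,790.08 × 0.01 = $17.90
State tax withheld: $1,790.08 × 0.0405 = $72.50
Social Security tax: $1,929.60 × 0.06 = $115.78
SDI: $1,929.60 × 0.017 = $32.80
Legal plan premium: $120.73
Total deductions = $139.52 + $387.91 + $17.90 + $72.50 + $115.78 + $32.80 + $120.73 = $887.14
Net pay = $1,929.60 − $887.14 = $1,042.46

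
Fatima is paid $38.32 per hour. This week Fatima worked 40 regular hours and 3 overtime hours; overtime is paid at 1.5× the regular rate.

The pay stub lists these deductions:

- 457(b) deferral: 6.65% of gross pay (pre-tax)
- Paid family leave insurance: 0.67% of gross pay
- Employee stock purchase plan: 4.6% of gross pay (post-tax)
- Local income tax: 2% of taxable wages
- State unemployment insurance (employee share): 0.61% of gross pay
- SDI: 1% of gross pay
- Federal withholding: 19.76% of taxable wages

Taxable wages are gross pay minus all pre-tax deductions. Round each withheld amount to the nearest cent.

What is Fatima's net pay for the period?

Regular pay: 40 × $38.32 = $1,532.80
Overtime pay: 3 × $38.32 × 1.5 = $172.44
Gross pay = $1,532.80 + $172.44 = $1,705.24
457(b) deferral: $1,705.24 × 0.0665 = $113.40
Taxable wages = $1,705.24 − $113.40 = $1,591.84
Federal withholding: $1,591.84 × 0.1976 = $314.55
Local income tax: $1,591.84 × 0.02 = $31.84
SDI: $1,705.24 × 0.01 = $17.05
State unemployment insurance (employee share): $1,705.24 × 0.0061 = $10.40
Paid family leave insurance: $1,705.24 × 0.0067 = $11.43
Employee stock purchase plan: $1,705.24 × 0.046 = $78.44
Total deductions = $113.40 + $314.55 + $31.84 + $17.05 + $10.40 + $11.43 + $78.44 = $577.11
Net pay = $1,705.24 − $577.11 = $1,128.13

$1,128.13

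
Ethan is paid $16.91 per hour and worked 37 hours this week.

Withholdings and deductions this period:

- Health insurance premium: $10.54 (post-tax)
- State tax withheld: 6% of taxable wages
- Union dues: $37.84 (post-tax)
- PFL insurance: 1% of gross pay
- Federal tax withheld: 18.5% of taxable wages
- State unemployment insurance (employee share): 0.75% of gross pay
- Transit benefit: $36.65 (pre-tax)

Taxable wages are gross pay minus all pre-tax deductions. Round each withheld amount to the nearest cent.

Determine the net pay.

$385.38

Gross pay: 37 × $16.91 = $625.67
Transit benefit: $36.65
Taxable wages = $625.67 − $36.65 = $589.02
Federal tax withheld: $589.02 × 0.185 = $108.97
State tax withheld: $589.02 × 0.06 = $35.34
State unemployment insurance (employee share): $625.67 × 0.0075 = $4.69
PFL insurance: $625.67 × 0.01 = $6.26
Union dues: $37.84
Health insurance premium: $10.54
Total deductions = $36.65 + $108.97 + $35.34 + $4.69 + $6.26 + $37.84 + $10.54 = $240.29
Net pay = $625.67 − $240.29 = $385.38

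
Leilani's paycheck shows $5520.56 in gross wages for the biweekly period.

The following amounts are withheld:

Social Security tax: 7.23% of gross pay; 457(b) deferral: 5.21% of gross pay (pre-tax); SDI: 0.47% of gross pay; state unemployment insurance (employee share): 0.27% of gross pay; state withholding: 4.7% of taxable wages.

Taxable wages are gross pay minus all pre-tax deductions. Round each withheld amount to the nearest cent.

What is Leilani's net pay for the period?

$4546.99

457(b) deferral: $5520.56 × 0.0521 = $287.62
Taxable wages = $5520.56 − $287.62 = $5232.94
State withholding: $5232.94 × 0.047 = $245.95
SDI: $5520.56 × 0.0047 = $25.95
State unemployment insurance (employee share): $5520.56 × 0.0027 = $14.91
Social Security tax: $5520.56 × 0.0723 = $399.14
Total deductions = $287.62 + $245.95 + $25.95 + $14.91 + $399.14 = $973.57
Net pay = $5520.56 − $973.57 = $4546.99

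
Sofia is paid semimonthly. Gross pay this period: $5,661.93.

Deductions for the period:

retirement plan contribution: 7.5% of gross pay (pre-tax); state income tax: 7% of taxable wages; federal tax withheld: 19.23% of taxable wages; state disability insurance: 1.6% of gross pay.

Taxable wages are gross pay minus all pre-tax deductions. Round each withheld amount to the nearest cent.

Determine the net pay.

$3,772.96

Retirement plan contribution: $5,661.93 × 0.075 = $424.64
Taxable wages = $5,661.93 − $424.64 = $5,237.29
State income tax: $5,237.29 × 0.07 = $366.61
Federal tax withheld: $5,237.29 × 0.1923 = $1,007.13
State disability insurance: $5,661.93 × 0.016 = $90.59
Total deductions = $424.64 + $366.61 + $1,007.13 + $90.59 = $1,888.97
Net pay = $5,661.93 − $1,888.97 = $3,772.96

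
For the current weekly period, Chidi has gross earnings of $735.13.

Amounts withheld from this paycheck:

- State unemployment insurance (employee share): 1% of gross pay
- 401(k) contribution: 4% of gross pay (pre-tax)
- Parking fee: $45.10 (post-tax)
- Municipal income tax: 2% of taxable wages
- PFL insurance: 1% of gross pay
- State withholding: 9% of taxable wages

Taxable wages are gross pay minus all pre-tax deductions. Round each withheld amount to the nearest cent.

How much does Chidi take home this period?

$568.30

401(k) contribution: $735.13 × 0.04 = $29.41
Taxable wages = $735.13 − $29.41 = $705.72
Municipal income tax: $705.72 × 0.02 = $14.11
State withholding: $705.72 × 0.09 = $63.51
PFL insurance: $735.13 × 0.01 = $7.35
State unemployment insurance (employee share): $735.13 × 0.01 = $7.35
Parking fee: $45.10
Total deductions = $29.41 + $14.11 + $63.51 + $7.35 + $7.35 + $45.10 = $166.83
Net pay = $735.13 − $166.83 = $568.30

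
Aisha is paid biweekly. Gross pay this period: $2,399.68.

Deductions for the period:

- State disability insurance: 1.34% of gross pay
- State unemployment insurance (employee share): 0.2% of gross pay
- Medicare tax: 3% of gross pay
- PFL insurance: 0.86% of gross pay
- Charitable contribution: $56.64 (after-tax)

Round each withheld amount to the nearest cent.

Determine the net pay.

State unemployment insurance (employee share): $2,399.68 × 0.002 = $4.80
Medicare tax: $2,399.68 × 0.03 = $71.99
State disability insurance: $2,399.68 × 0.0134 = $32.16
PFL insurance: $2,399.68 × 0.0086 = $20.64
Charitable contribution: $56.64
Total deductions = $4.80 + $71.99 + $32.16 + $20.64 + $56.64 = $186.23
Net pay = $2,399.68 − $186.23 = $2,213.45

$2,213.45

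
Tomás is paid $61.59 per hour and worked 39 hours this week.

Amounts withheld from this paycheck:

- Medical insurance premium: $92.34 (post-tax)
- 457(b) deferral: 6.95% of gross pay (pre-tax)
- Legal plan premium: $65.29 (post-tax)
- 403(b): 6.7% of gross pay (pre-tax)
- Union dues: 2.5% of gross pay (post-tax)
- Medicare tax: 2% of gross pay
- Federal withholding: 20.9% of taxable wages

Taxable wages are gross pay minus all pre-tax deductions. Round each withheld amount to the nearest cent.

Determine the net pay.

$1,374.92

Gross pay: 39 × $61.59 = $2,402.01
403(b): $2,402.01 × 0.067 = $160.93
457(b) deferral: $2,402.01 × 0.0695 = $166.94
Pre-tax total = $160.93 + $166.94 = $327.87
Taxable wages = $2,402.01 − $327.87 = $2,074.14
Federal withholding: $2,074.14 × 0.209 = $433.50
Medicare tax: $2,402.01 × 0.02 = $48.04
Medical insurance premium: $92.34
Legal plan premium: $65.29
Union dues: $2,402.01 × 0.025 = $60.05
Total deductions = $160.93 + $166.94 + $433.50 + $48.04 + $92.34 + $65.29 + $60.05 = $1,027.09
Net pay = $2,402.01 − $1,027.09 = $1,374.92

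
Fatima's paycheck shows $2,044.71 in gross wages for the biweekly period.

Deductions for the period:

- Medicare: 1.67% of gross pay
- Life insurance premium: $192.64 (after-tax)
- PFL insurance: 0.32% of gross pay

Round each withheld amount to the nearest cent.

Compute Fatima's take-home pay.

Medicare: $2,044.71 × 0.0167 = $34.15
PFL insurance: $2,044.71 × 0.0032 = $6.54
Life insurance premium: $192.64
Total deductions = $34.15 + $6.54 + $192.64 = $233.33
Net pay = $2,044.71 − $233.33 = $1,811.38

$1,811.38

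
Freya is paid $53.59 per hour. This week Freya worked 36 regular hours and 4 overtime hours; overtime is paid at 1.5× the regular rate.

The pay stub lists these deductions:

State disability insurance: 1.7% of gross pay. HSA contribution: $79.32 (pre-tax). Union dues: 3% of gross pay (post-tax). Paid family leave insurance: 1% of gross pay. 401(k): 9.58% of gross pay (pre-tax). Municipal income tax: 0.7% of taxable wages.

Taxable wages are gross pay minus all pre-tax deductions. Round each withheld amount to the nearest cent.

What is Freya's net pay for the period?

Regular pay: 36 × $53.59 = $1929.24
Overtime pay: 4 × $53.59 × 1.5 = $321.54
Gross pay = $1929.24 + $321.54 = $2250.78
HSA contribution: $79.32
401(k): $2250.78 × 0.0958 = $215.62
Pre-tax total = $79.32 + $215.62 = $294.94
Taxable wages = $2250.78 − $294.94 = $1955.84
Municipal income tax: $1955.84 × 0.007 = $13.69
State disability insurance: $2250.78 × 0.017 = $38.26
Paid family leave insurance: $2250.78 × 0.01 = $22.51
Union dues: $2250.78 × 0.03 = $67.52
Total deductions = $79.32 + $215.62 + $13.69 + $38.26 + $22.51 + $67.52 = $436.92
Net pay = $2250.78 − $436.92 = $1813.86

$1813.86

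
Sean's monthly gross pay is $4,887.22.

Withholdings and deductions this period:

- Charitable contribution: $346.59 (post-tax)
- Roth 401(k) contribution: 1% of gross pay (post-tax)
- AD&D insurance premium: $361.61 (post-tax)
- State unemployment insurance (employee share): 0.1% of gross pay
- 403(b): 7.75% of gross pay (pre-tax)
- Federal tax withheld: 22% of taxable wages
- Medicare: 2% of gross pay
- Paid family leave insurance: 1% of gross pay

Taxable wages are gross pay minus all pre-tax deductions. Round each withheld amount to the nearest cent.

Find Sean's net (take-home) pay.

$2,608.03

403(b): $4,887.22 × 0.0775 = $378.76
Taxable wages = $4,887.22 − $378.76 = $4,508.46
Federal tax withheld: $4,508.46 × 0.22 = $991.86
Paid family leave insurance: $4,887.22 × 0.01 = $48.87
State unemployment insurance (employee share): $4,887.22 × 0.001 = $4.89
Medicare: $4,887.22 × 0.02 = $97.74
Roth 401(k) contribution: $4,887.22 × 0.01 = $48.87
AD&D insurance premium: $361.61
Charitable contribution: $346.59
Total deductions = $378.76 + $991.86 + $48.87 + $4.89 + $97.74 + $48.87 + $361.61 + $346.59 = $2,279.19
Net pay = $4,887.22 − $2,279.19 = $2,608.03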